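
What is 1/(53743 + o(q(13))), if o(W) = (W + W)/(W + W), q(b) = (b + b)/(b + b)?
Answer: 1/53744 ≈ 1.8607e-5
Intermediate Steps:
q(b) = 1 (q(b) = (2*b)/((2*b)) = (2*b)*(1/(2*b)) = 1)
o(W) = 1 (o(W) = (2*W)/((2*W)) = (2*W)*(1/(2*W)) = 1)
1/(53743 + o(q(13))) = 1/(53743 + 1) = 1/53744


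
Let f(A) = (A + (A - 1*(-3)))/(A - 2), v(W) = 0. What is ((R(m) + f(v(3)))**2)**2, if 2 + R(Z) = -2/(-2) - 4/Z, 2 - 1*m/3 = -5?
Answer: 163047361/3111696 ≈ 52.398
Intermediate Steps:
f(A) = (3 + 2*A)/(-2 + A) (f(A) = (A + (A + 3))/(-2 + A) = (A + (3 + A))/(-2 + A) = (3 + 2*A)/(-2 + A))
m = 21 (m = 6 - 3*(-5) = 6 + 15 = 21)
R(Z) = -1 - 4/Z (R(Z) = -2 + (-2/(-2) - 4/Z) = -2 + (-2*(-1/2) - 4/Z) = -2 + (1 - 4/Z) = -1 - 4/Z)
((R(m) + f(v(3)))**2)**2 = (((-4 - 1*21)/21 + (3 + 2*0)/(-2 + 0))**2)**2 = (((-4 - 21)/21 + (3 + 0)/(-2))**2)**2 = (((1/21)*(-25) - 1/2*3)**2)**2 = ((-25/21 - 3/2)**2)**2 = ((-113/42)**2)**2 = (12769/1764)**2 = 163047361/3111696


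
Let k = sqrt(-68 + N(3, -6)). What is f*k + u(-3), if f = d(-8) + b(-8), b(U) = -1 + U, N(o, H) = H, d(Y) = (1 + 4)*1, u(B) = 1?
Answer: 1 - 4*I*sqrt(74) ≈ 1.0 - 34.409*I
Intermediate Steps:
d(Y) = 5 (d(Y) = 5*1 = 5)
k = I*sqrt(74) (k = sqrt(-68 - 6) = sqrt(-74) = I*sqrt(74) ≈ 8.6023*I)
f = -4 (f = 5 + (-1 - 8) = 5 - 9 = -4)
f*k + u(-3) = -4*I*sqrt(74) + 1 = 1 - 4*I*sqrt(74)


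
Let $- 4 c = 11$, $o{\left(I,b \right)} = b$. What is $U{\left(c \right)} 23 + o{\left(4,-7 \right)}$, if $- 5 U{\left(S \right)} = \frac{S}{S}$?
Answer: $- \frac{58}{5} \approx -11.6$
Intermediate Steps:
$c = - \frac{11}{4}$ ($c = \left(- \frac{1}{4}\right) 11 = - \frac{11}{4} \approx -2.75$)
$U{\left(S \right)} = - \frac{1}{5}$ ($U{\left(S \right)} = - \frac{S \frac{1}{S}}{5} = \left(- \frac{1}{5}\right) 1 = - \frac{1}{5}$)
$U{\left(c \right)} 23 + o{\left(4,-7 \right)} = \left(- \frac{1}{5}\right) 23 - 7 = - \frac{23}{5} - 7 = - \frac{58}{5}$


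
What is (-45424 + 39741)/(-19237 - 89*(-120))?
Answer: 5683/8557 ≈ 0.66413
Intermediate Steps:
(-45424 + 39741)/(-19237 - 89*(-120)) = -5683/(-19237 + 10680) = -5683/(-8557) = -5683*(-1/8557) = 5683/8557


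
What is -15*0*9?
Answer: 0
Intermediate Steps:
-15*0*9 = -3*0*9 = 0*9 = 0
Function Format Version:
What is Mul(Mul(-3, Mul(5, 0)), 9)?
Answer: 0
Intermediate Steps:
Mul(Mul(-3, Mul(5, 0)), 9) = Mul(Mul(-3, 0), 9) = Mul(0, 9) = 0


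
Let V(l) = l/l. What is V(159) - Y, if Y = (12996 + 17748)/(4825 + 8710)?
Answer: -17209/13535 ≈ -1.2714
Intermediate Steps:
V(l) = 1
Y = 30744/13535 ≈ 2.2714
V(159) - Y = 1 - 1*30744/13535 = 1 - 30744/13535 = -17209/13535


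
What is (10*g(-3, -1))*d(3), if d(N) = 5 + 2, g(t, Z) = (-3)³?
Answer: -1890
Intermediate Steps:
g(t, Z) = -27
d(N) = 7
(10*g(-3, -1))*d(3) = (10*(-27))*7 = -270*7 = -1890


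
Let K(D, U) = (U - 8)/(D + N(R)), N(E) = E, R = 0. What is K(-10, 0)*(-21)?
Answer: -84/5 ≈ -16.800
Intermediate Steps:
K(D, U) = (-8 + U)/D (K(D, U) = (U - 8)/(D + 0) = (-8 + U)/D)
K(-10, 0)*(-21) = ((-8 + 0)/(-10))*(-21) = -1/10*(-8)*(-21) = (4/5)*(-21) = -84/5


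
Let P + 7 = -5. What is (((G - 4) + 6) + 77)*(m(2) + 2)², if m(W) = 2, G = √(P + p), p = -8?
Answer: 1264 + 32*I*√5 ≈ 1264.0 + 71.554*I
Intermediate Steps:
P = -12 (P = -7 - 5 = -12)
G = 2*I*√5 (G = √(-12 - 8) = √(-20) = 2*I*√5 ≈ 4.4721*I)
(((G - 4) + 6) + 77)*(m(2) + 2)² = (((2*I*√5 - 4) + 6) + 77)*(2 + 2)² = (((-4 + 2*I*√5) + 6) + 77)*4² = ((2 + 2*I*√5) + 77)*16 = (79 + 2*I*√5)*16 = 1264 + 32*I*√5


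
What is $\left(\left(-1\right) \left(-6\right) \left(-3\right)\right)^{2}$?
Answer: $324$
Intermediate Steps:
$\left(\left(-1\right) \left(-6\right) \left(-3\right)\right)^{2} = \left(6 \left(-3\right)\right)^{2} = \left(-18\right)^{2} = 324$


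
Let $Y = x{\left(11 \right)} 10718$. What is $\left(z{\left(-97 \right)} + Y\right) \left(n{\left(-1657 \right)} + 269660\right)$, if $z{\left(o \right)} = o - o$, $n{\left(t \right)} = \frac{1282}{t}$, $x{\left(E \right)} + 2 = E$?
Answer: $\frac{43101665754156}{1657} \approx 2.6012 \cdot 10^{10}$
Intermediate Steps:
$x{\left(E \right)} = -2 + E$
$Y = 96462$ ($Y = \left(-2 + 11\right) 10718 = 9 \cdot 10718 = 96462$)
$z{\left(o \right)} = 0$
$\left(z{\left(-97 \right)} + Y\right) \left(n{\left(-1657 \right)} + 269660\right) = \left(0 + 96462\right) \left(\frac{1282}{-1657} + 269660\right) = 96462 \left(1282 \left(- \frac{1}{1657}\right) + 269660\right) = 96462 \left(- \frac{1282}{1657} + 269660\right) = 96462 \cdot \frac{446825338}{1657} = \frac{43101665754156}{1657}$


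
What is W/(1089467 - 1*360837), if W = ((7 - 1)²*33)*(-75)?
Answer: -8910/72863 ≈ -0.12228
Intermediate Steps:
W = -89100 (W = (6²*33)*(-75) = (36*33)*(-75) = 1188*(-75) = -89100)
W/(1089467 - 1*360837) = -89100/(1089467 - 1*360837) = -89100/(1089467 - 360837) = -89100/728630 = -89100*1/728630 = -8910/72863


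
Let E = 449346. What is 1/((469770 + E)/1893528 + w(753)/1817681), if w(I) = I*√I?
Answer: 4436825942315423074418/2152448275268099589013 - 3786614602013487972*√753/2152448275268099589013 ≈ 2.0130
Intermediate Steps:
w(I) = I^(3/2)
1/((469770 + E)/1893528 + w(753)/1817681) = 1/((469770 + 449346)/1893528 + 753^(3/2)/1817681) = 1/(919116*(1/1893528) + (753*√753)*(1/1817681)) = 1/(25531/52598 + 753*√753/1817681)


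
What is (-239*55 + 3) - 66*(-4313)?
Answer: 271516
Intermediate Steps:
(-239*55 + 3) - 66*(-4313) = (-13145 + 3) + 284658 = -13142 + 284658 = 271516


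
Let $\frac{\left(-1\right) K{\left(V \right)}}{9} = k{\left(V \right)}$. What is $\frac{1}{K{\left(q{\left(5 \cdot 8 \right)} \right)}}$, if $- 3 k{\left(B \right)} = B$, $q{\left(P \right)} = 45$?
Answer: $\frac{1}{135} \approx 0.0074074$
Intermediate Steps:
$k{\left(B \right)} = - \frac{B}{3}$
$K{\left(V \right)} = 3 V$ ($K{\left(V \right)} = - 9 \left(- \frac{V}{3}\right) = 3 V$)
$\frac{1}{K{\left(q{\left(5 \cdot 8 \right)} \right)}} = \frac{1}{3 \cdot 45} = \frac{1}{135}$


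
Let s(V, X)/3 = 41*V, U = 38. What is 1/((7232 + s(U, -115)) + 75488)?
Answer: 1/87394 ≈ 1.1442e-5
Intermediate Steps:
s(V, X) = 123*V (s(V, X) = 3*(41*V) = 123*V)
1/((7232 + s(U, -115)) + 75488) = 1/((7232 + 123*38) + 75488) = 1/((7232 + 4674) + 75488) = 1/(11906 + 75488) = 1/87394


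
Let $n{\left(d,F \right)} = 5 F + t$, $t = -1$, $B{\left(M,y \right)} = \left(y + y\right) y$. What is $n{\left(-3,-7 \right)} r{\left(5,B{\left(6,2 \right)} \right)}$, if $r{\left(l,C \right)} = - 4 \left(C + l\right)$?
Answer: $1872$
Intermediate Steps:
$B{\left(M,y \right)} = 2 y^{2}$ ($B{\left(M,y \right)} = 2 y y = 2 y^{2}$)
$n{\left(d,F \right)} = -1 + 5 F$ ($n{\left(d,F \right)} = 5 F - 1 = -1 + 5 F$)
$r{\left(l,C \right)} = - 4 C - 4 l$
$n{\left(-3,-7 \right)} r{\left(5,B{\left(6,2 \right)} \right)} = \left(-1 + 5 \left(-7\right)\right) \left(- 4 \cdot 2 \cdot 2^{2} - 20\right) = \left(-1 - 35\right) \left(- 4 \cdot 2 \cdot 4 - 20\right) = - 36 \left(\left(-4\right) 8 - 20\right) = - 36 \left(-32 - 20\right) = \left(-36\right) \left(-52\right) = 1872$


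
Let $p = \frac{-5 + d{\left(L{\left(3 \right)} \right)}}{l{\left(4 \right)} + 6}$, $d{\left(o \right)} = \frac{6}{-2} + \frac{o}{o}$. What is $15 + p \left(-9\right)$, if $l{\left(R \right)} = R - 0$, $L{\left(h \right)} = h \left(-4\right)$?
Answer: $\frac{213}{10} \approx 21.3$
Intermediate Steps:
$L{\left(h \right)} = - 4 h$
$l{\left(R \right)} = R$ ($l{\left(R \right)} = R + 0 = R$)
$d{\left(o \right)} = -2$ ($d{\left(o \right)} = 6 \left(- \frac{1}{2}\right) + 1 = -3 + 1 = -2$)
$p = - \frac{7}{10}$ ($p = \frac{-5 - 2}{4 + 6} = - \frac{7}{10} \approx -0.7$)
$15 + p \left(-9\right) = 15 - - \frac{63}{10} = 15 + \frac{63}{10} = \frac{213}{10}$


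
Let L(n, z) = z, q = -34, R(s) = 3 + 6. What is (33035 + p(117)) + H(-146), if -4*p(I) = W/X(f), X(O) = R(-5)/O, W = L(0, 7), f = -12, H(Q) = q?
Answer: 99010/3 ≈ 33003.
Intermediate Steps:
R(s) = 9
H(Q) = -34
W = 7
X(O) = 9/O
p(I) = 7/3 (p(I) = -7/(4*(9/(-12))) = -7/(4*(9*(-1/12))) = -7/(4*(-3/4)) = -7*(-4)/(4*3) = -1/4*(-28/3) = 7/3)
(33035 + p(117)) + H(-146) = (33035 + 7/3) - 34 = 99112/3 - 34 = 99010/3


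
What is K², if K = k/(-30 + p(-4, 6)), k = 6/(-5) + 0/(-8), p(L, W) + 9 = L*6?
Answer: 4/11025 ≈ 0.00036281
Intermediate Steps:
p(L, W) = -9 + 6*L (p(L, W) = -9 + L*6 = -9 + 6*L)
k = -6/5 (k = 6*(-⅕) + 0*(-⅛) = -6/5 + 0 = -6/5 ≈ -1.2000)
K = 2/105 (K = -6/5/(-30 + (-9 + 6*(-4))) = -6/5/(-30 + (-9 - 24)) = -6/5/(-30 - 33) = -6/5/(-63) = -1/63*(-6/5) = 2/105 ≈ 0.019048)
K² = (2/105)² = 4/11025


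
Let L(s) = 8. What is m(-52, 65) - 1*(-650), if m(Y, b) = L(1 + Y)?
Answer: 658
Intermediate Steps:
m(Y, b) = 8
m(-52, 65) - 1*(-650) = 8 - 1*(-650) = 8 + 650 = 658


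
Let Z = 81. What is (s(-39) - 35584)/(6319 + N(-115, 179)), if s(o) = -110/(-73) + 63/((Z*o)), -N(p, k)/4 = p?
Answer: -911730733/173698317 ≈ -5.2489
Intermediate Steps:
N(p, k) = -4*p
s(o) = 110/73 + 7/(9*o) (s(o) = -110/(-73) + 63/((81*o)) = -110*(-1/73) + 63*(1/(81*o)) = 110/73 + 7/(9*o))
(s(-39) - 35584)/(6319 + N(-115, 179)) = ((1/657)*(511 + 990*(-39))/(-39) - 35584)/(6319 - 4*(-115)) = ((1/657)*(-1/39)*(511 - 38610) - 35584)/(6319 + 460) = ((1/657)*(-1/39)*(-38099) - 35584)/6779 = (38099/25623 - 35584)*(1/6779) = -911730733/25623*1/6779 = -911730733/173698317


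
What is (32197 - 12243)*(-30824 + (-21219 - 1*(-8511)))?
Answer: -868637528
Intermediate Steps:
(32197 - 12243)*(-30824 + (-21219 - 1*(-8511))) = 19954*(-30824 + (-21219 + 8511)) = 19954*(-30824 - 12708) = 19954*(-43532) = -868637528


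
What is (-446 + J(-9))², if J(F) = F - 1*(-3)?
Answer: 204304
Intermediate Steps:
J(F) = 3 + F (J(F) = F + 3 = 3 + F)
(-446 + J(-9))² = (-446 + (3 - 9))² = (-446 - 6)² = (-452)² = 204304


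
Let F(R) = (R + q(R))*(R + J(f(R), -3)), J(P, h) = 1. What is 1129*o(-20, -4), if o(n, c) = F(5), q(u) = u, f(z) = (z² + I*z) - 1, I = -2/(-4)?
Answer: 67740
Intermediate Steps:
I = ½ (I = -2*(-¼) = ½ ≈ 0.50000)
f(z) = -1 + z² + z/2 (f(z) = (z² + z/2) - 1 = -1 + z² + z/2)
F(R) = 2*R*(1 + R) (F(R) = (R + R)*(R + 1) = (2*R)*(1 + R) = 2*R*(1 + R))
o(n, c) = 60 (o(n, c) = 2*5*(1 + 5) = 2*5*6 = 60)
1129*o(-20, -4) = 1129*60 = 67740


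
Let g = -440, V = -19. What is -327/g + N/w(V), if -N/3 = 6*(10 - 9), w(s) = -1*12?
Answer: 987/440 ≈ 2.2432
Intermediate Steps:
w(s) = -12
N = -18 (N = -18*(10 - 9) = -18 ≈ -18.000)
-327/g + N/w(V) = -327/(-440) - 18/(-12) = -327*(-1/440) - 18*(-1/12) = 327/440 + 3/2 = 987/440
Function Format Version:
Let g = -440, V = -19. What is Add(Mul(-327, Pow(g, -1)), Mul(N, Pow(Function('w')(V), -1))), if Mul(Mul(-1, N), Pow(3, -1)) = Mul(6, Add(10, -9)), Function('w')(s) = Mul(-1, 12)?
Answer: Rational(987, 440) ≈ 2.2432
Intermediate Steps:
Function('w')(s) = -12
N = -18 (N = Mul(-3, Mul(6, Add(10, -9))) = Mul(-3, Mul(6, 1)) = Mul(-3, 6) = -18)
Add(Mul(-327, Pow(g, -1)), Mul(N, Pow(Function('w')(V), -1))) = Add(Mul(-327, Pow(-440, -1)), Mul(-18, Pow(-12, -1))) = Add(Mul(-327, Rational(-1, 440)), Mul(-18, Rational(-1, 12))) = Add(Rational(327, 440), Rational(3, 2)) = Rational(987, 440)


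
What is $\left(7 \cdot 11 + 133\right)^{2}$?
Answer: $44100$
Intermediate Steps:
$\left(7 \cdot 11 + 133\right)^{2} = \left(77 + 133\right)^{2} = 210^{2} = 44100$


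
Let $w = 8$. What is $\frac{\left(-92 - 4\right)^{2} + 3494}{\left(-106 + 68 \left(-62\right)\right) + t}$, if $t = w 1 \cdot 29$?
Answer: $- \frac{1271}{409} \approx -3.1076$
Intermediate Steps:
$t = 232$ ($t = 8 \cdot 1 \cdot 29 = 8 \cdot 29 = 232$)
$\frac{\left(-92 - 4\right)^{2} + 3494}{\left(-106 + 68 \left(-62\right)\right) + t} = \frac{\left(-92 - 4\right)^{2} + 3494}{\left(-106 + 68 \left(-62\right)\right) + 232} = \frac{\left(-96\right)^{2} + 3494}{\left(-106 - 4216\right) + 232} = \frac{9216 + 3494}{-4322 + 232} = \frac{12710}{-4090} = 12710 \left(- \frac{1}{4090}\right) = - \frac{1271}{409}$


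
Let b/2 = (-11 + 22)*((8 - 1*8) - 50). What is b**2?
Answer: 1210000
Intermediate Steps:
b = -1100 (b = 2*((-11 + 22)*((8 - 1*8) - 50)) = 2*(11*((8 - 8) - 50)) = 2*(11*(0 - 50)) = 2*(11*(-50)) = 2*(-550) = -1100)
b**2 = (-1100)**2 = 1210000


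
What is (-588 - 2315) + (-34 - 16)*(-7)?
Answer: -2553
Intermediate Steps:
(-588 - 2315) + (-34 - 16)*(-7) = -2903 - 50*(-7) = -2903 + 350 = -2553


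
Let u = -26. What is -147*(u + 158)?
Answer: -19404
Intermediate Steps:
-147*(u + 158) = -147*(-26 + 158) = -147*132 = -19404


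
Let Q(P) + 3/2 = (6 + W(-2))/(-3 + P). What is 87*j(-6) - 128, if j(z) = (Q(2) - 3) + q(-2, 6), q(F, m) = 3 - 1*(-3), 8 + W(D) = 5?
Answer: -517/2 ≈ -258.50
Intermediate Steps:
W(D) = -3 (W(D) = -8 + 5 = -3)
q(F, m) = 6 (q(F, m) = 3 + 3 = 6)
Q(P) = -3/2 + 3/(-3 + P) (Q(P) = -3/2 + (6 - 3)/(-3 + P) = -3/2 + 3/(-3 + P))
j(z) = -3/2 (j(z) = (3*(5 - 1*2)/(2*(-3 + 2)) - 3) + 6 = ((3/2)*(5 - 2)/(-1) - 3) + 6 = ((3/2)*(-1)*3 - 3) + 6 = (-9/2 - 3) + 6 = -15/2 + 6 = -3/2)
87*j(-6) - 128 = 87*(-3/2) - 128 = -261/2 - 128 = -517/2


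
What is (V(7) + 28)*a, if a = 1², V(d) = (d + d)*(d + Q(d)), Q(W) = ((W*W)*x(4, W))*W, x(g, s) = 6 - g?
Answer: 9730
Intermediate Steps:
Q(W) = 2*W³ (Q(W) = ((W*W)*(6 - 1*4))*W = (W²*(6 - 4))*W = (W²*2)*W = (2*W²)*W = 2*W³)
V(d) = 2*d*(d + 2*d³) (V(d) = (d + d)*(d + 2*d³) = (2*d)*(d + 2*d³) = 2*d*(d + 2*d³))
a = 1
(V(7) + 28)*a = (7²*(2 + 4*7²) + 28)*1 = (49*(2 + 4*49) + 28)*1 = (49*(2 + 196) + 28)*1 = (49*198 + 28)*1 = (9702 + 28)*1 = 9730*1 = 9730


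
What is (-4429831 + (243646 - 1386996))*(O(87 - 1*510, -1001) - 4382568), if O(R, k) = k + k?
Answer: 24436002217170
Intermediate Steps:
O(R, k) = 2*k
(-4429831 + (243646 - 1386996))*(O(87 - 1*510, -1001) - 4382568) = (-4429831 + (243646 - 1386996))*(2*(-1001) - 4382568) = (-4429831 - 1143350)*(-2002 - 4382568) = -5573181*(-4384570) = 24436002217170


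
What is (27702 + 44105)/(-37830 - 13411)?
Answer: -71807/51241 ≈ -1.4014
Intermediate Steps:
(27702 + 44105)/(-37830 - 13411) = 71807/(-51241) = 71807*(-1/51241) = -71807/51241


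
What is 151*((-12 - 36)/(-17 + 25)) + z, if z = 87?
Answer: -819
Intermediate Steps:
151*((-12 - 36)/(-17 + 25)) + z = 151*((-12 - 36)/(-17 + 25)) + 87 = 151*(-48/8) + 87 = 151*(-48*1/8) + 87 = 151*(-6) + 87 = -906 + 87 = -819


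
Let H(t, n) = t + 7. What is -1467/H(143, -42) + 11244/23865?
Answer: -740519/79550 ≈ -9.3089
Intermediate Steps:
H(t, n) = 7 + t
-1467/H(143, -42) + 11244/23865 = -1467/(7 + 143) + 11244/23865 = -1467/150 + 11244*(1/23865) = -1467*1/150 + 3748/7955 = -489/50 + 3748/7955 = -740519/79550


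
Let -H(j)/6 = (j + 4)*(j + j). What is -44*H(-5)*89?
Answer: 234960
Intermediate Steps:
H(j) = -12*j*(4 + j) (H(j) = -6*(j + 4)*(j + j) = -6*(4 + j)*2*j = -12*j*(4 + j))
-44*H(-5)*89 = -(-528)*(-5)*(4 - 5)*89 = -(-528)*(-5)*(-1)*89 = -44*(-60)*89 = 2640*89 = 234960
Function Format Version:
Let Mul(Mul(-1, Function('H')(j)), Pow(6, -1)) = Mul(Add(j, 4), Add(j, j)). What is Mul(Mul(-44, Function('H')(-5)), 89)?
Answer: 234960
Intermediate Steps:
Function('H')(j) = Mul(-12, j, Add(4, j)) (Function('H')(j) = Mul(-6, Mul(Add(j, 4), Add(j, j))) = Mul(-6, Mul(Add(4, j), Mul(2, j))) = Mul(-6, Mul(2, j, Add(4, j))) = Mul(-12, j, Add(4, j)))
Mul(Mul(-44, Function('H')(-5)), 89) = Mul(Mul(-44, Mul(-12, -5, Add(4, -5))), 89) = Mul(Mul(-44, Mul(-12, -5, -1)), 89) = Mul(Mul(-44, -60), 89) = Mul(2640, 89) = 234960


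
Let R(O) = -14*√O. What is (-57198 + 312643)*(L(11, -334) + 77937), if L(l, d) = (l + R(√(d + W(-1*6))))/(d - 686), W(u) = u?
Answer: 4061357298881/204 + 357623*85^(¼)*(1 + I)/102 ≈ 1.9909e+10 + 10646.0*I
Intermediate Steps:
L(l, d) = (l - 14*(-6 + d)^(¼))/(-686 + d) (L(l, d) = (l - 14*(d - 1*6)^(¼))/(d - 686) = (l - 14*(d - 6)^(¼))/(-686 + d) = (l - 14*(-6 + d)^(¼))/(-686 + d))
(-57198 + 312643)*(L(11, -334) + 77937) = (-57198 + 312643)*((11 - 14*(-6 - 334)^(¼))/(-686 - 334) + 77937) = 255445*((11 - 14*(-85)^(¼)*√2)/(-1020) + 77937) = 255445*(-(11 - 14*(-85)^(¼)*√2)/1020 + 77937) = 255445*((-11/1020 + 7*(-85)^(¼)*√2/510) + 77937) = 255445*(79495729/1020 + 7*(-85)^(¼)*√2/510) = 4061357298881/204 + 357623*(-85)^(¼)*√2/102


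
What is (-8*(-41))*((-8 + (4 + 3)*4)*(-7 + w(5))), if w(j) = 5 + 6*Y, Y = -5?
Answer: -209920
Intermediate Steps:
w(j) = -25 (w(j) = 5 + 6*(-5) = 5 - 30 = -25)
(-8*(-41))*((-8 + (4 + 3)*4)*(-7 + w(5))) = (-8*(-41))*((-8 + (4 + 3)*4)*(-7 - 25)) = 328*((-8 + 7*4)*(-32)) = 328*((-8 + 28)*(-32)) = 328*(20*(-32)) = 328*(-640) = -209920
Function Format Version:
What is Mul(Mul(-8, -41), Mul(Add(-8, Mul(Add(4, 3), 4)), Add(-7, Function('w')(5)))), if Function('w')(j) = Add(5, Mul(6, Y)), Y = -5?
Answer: -209920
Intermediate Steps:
Function('w')(j) = -25 (Function('w')(j) = Add(5, Mul(6, -5)) = Add(5, -30) = -25)
Mul(Mul(-8, -41), Mul(Add(-8, Mul(Add(4, 3), 4)), Add(-7, Function('w')(5)))) = Mul(Mul(-8, -41), Mul(Add(-8, Mul(Add(4, 3), 4)), Add(-7, -25))) = Mul(328, Mul(Add(-8, Mul(7, 4)), -32)) = Mul(328, Mul(Add(-8, 28), -32)) = Mul(328, Mul(20, -32)) = Mul(328, -640) = -209920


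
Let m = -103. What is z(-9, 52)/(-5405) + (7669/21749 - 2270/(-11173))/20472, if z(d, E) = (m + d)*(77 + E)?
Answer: 71875604229703747/26888406376879320 ≈ 2.6731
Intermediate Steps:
z(d, E) = (-103 + d)*(77 + E)
z(-9, 52)/(-5405) + (7669/21749 - 2270/(-11173))/20472 = (-7931 - 103*52 + 77*(-9) + 52*(-9))/(-5405) + (7669/21749 - 2270/(-11173))/20472 = (-7931 - 5356 - 693 - 468)*(-1/5405) + (7669*(1/21749) - 2270*(-1/11173))*(1/20472) = -14448*(-1/5405) + (7669/21749 + 2270/11173)*(1/20472) = 14448/5405 + (135055967/243001577)*(1/20472) = 14448/5405 + 135055967/4974728284344 = 71875604229703747/26888406376879320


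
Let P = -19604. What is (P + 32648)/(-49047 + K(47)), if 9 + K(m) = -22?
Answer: -6522/24539 ≈ -0.26578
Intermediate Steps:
K(m) = -31 (K(m) = -9 - 22 = -31)
(P + 32648)/(-49047 + K(47)) = (-19604 + 32648)/(-49047 - 31) = 13044/(-49078) = 13044*(-1/49078) = -6522/24539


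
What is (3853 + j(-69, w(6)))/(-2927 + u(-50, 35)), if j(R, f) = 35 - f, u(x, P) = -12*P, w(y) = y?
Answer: -3882/3347 ≈ -1.1598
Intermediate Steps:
(3853 + j(-69, w(6)))/(-2927 + u(-50, 35)) = (3853 + (35 - 1*6))/(-2927 - 12*35) = (3853 + (35 - 6))/(-2927 - 420) = (3853 + 29)/(-3347) = 3882*(-1/3347) = -3882/3347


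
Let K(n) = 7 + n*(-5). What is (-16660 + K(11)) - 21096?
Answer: -37804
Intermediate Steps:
K(n) = 7 - 5*n
(-16660 + K(11)) - 21096 = (-16660 + (7 - 5*11)) - 21096 = (-16660 + (7 - 55)) - 21096 = (-16660 - 48) - 21096 = -16708 - 21096 = -37804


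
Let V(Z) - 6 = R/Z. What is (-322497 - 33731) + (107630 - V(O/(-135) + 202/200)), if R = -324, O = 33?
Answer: -170996556/689 ≈ -2.4818e+5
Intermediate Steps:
V(Z) = 6 - 324/Z
(-322497 - 33731) + (107630 - V(O/(-135) + 202/200)) = (-322497 - 33731) + (107630 - (6 - 324/(33/(-135) + 202/200))) = -356228 + (107630 - (6 - 324/(33*(-1/135) + 202*(1/200)))) = -356228 + (107630 - (6 - 324/(-11/45 + 101/100))) = -356228 + (107630 - (6 - 324/689/900)) = -356228 + (107630 - (6 - 324*900/689)) = -356228 + (107630 - (6 - 291600/689)) = -356228 + (107630 - 1*(-287466/689)) = -356228 + (107630 + 287466/689) = -356228 + 74444536/689 = -170996556/689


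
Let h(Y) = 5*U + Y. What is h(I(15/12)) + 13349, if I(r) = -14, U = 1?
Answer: 13340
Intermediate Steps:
h(Y) = 5 + Y (h(Y) = 5*1 + Y = 5 + Y)
h(I(15/12)) + 13349 = (5 - 14) + 13349 = -9 + 13349 = 13340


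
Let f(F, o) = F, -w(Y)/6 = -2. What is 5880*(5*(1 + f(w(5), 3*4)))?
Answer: 382200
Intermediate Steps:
w(Y) = 12 (w(Y) = -6*(-2) = 12)
5880*(5*(1 + f(w(5), 3*4))) = 5880*(5*(1 + 12)) = 5880*(5*13) = 5880*65 = 382200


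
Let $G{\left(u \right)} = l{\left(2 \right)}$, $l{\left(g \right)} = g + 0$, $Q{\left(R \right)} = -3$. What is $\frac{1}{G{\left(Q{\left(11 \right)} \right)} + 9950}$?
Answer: $\frac{1}{9952} \approx 0.00010048$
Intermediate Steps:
$l{\left(g \right)} = g$
$G{\left(u \right)} = 2$
$\frac{1}{G{\left(Q{\left(11 \right)} \right)} + 9950} = \frac{1}{2 + 9950} = \frac{1}{9952}$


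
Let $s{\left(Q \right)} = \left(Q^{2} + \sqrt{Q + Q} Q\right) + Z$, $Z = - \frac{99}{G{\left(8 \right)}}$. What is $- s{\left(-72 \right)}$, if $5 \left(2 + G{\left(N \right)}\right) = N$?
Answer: $- \frac{10863}{2} + 864 i \approx -5431.5 + 864.0 i$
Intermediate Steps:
$G{\left(N \right)} = -2 + \frac{N}{5}$
$Z = \frac{495}{2}$ ($Z = - \frac{99}{-2 + \frac{1}{5} \cdot 8} = - \frac{99}{-2 + \frac{8}{5}} = - \frac{99}{- \frac{2}{5}} = \left(-99\right) \left(- \frac{5}{2}\right) = \frac{495}{2} \approx 247.5$)
$s{\left(Q \right)} = \frac{495}{2} + Q^{2} + \sqrt{2} Q^{\frac{3}{2}}$ ($s{\left(Q \right)} = \left(Q^{2} + \sqrt{Q + Q} Q\right) + \frac{495}{2} = \left(Q^{2} + \sqrt{2 Q} Q\right) + \frac{495}{2} = \left(Q^{2} + \sqrt{2} \sqrt{Q} Q\right) + \frac{495}{2} = \left(Q^{2} + \sqrt{2} Q^{\frac{3}{2}}\right) + \frac{495}{2} = \frac{495}{2} + Q^{2} + \sqrt{2} Q^{\frac{3}{2}}$)
$- s{\left(-72 \right)} = - (\frac{495}{2} + \left(-72\right)^{2} + \sqrt{2} \left(-72\right)^{\frac{3}{2}}) = - (\frac{495}{2} + 5184 + \sqrt{2} \left(- 432 i \sqrt{2}\right)) = - (\frac{495}{2} + 5184 - 864 i) = - (\frac{10863}{2} - 864 i) = - \frac{10863}{2} + 864 i$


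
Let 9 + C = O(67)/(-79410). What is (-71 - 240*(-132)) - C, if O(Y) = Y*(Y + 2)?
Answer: 836930001/26470 ≈ 31618.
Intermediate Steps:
O(Y) = Y*(2 + Y)
C = -239771/26470 (C = -9 + (67*(2 + 67))/(-79410) = -9 + (67*69)*(-1/79410) = -9 + 4623*(-1/79410) = -9 - 1541/26470 = -239771/26470 ≈ -9.0582)
(-71 - 240*(-132)) - C = (-71 - 240*(-132)) - 1*(-239771/26470) = (-71 + 31680) + 239771/26470 = 31609 + 239771/26470 = 836930001/26470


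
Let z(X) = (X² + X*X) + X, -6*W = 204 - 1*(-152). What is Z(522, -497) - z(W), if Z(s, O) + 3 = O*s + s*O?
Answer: -4732673/9 ≈ -5.2585e+5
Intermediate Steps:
Z(s, O) = -3 + 2*O*s (Z(s, O) = -3 + (O*s + s*O) = -3 + (O*s + O*s) = -3 + 2*O*s)
W = -178/3 (W = -(204 - 1*(-152))/6 = -(204 + 152)/6 = -⅙*356 = -178/3 ≈ -59.333)
z(X) = X + 2*X² (z(X) = (X² + X²) + X = 2*X² + X = X + 2*X²)
Z(522, -497) - z(W) = (-3 + 2*(-497)*522) - (-178)*(1 + 2*(-178/3))/3 = (-3 - 518868) - (-178)*(1 - 356/3)/3 = -518871 - (-178)*(-353)/(3*3) = -518871 - 1*62834/9 = -518871 - 62834/9 = -4732673/9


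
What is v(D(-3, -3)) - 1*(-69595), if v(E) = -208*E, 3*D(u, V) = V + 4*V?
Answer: 70635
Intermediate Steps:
D(u, V) = 5*V/3 (D(u, V) = (V + 4*V)/3 = (5*V)/3 = 5*V/3)
v(D(-3, -3)) - 1*(-69595) = -1040*(-3)/3 - 1*(-69595) = -208*(-5) + 69595 = 1040 + 69595 = 70635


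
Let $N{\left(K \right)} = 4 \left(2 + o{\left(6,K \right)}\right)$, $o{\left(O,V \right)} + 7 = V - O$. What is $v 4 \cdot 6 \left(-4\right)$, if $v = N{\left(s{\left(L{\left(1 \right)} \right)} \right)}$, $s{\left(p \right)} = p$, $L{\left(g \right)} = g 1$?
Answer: $3840$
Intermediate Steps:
$L{\left(g \right)} = g$
$o{\left(O,V \right)} = -7 + V - O$ ($o{\left(O,V \right)} = -7 - \left(O - V\right) = -7 + V - O$)
$N{\left(K \right)} = -44 + 4 K$ ($N{\left(K \right)} = 4 \left(2 - \left(13 - K\right)\right) = 4 \left(2 + \left(-13 + K\right)\right) = 4 \left(-11 + K\right) = -44 + 4 K$)
$v = -40$ ($v = -44 + 4 \cdot 1 = -44 + 4 = -40$)
$v 4 \cdot 6 \left(-4\right) = - 40 \cdot 4 \cdot 6 \left(-4\right) = - 40 \cdot 24 \left(-4\right) = \left(-40\right) \left(-96\right) = 3840$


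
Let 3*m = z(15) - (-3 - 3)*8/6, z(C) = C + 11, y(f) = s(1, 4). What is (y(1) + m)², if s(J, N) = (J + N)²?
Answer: 11881/9 ≈ 1320.1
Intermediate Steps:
y(f) = 25 (y(f) = (1 + 4)² = 5² = 25)
z(C) = 11 + C
m = 34/3 (m = ((11 + 15) - (-3 - 3)*8/6)/3 = (26 - (-6)*8*(⅙))/3 = (26 - (-6)*4/3)/3 = (26 - 1*(-8))/3 = (26 + 8)/3 = (⅓)*34 = 34/3 ≈ 11.333)
(y(1) + m)² = (25 + 34/3)² = (109/3)² = 11881/9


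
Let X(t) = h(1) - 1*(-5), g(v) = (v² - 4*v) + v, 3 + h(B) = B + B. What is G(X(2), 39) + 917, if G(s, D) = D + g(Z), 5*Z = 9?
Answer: 23846/25 ≈ 953.84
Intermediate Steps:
Z = 9/5 (Z = (⅕)*9 = 9/5 ≈ 1.8000)
h(B) = -3 + 2*B (h(B) = -3 + (B + B) = -3 + 2*B)
g(v) = v² - 3*v
X(t) = 4 (X(t) = (-3 + 2*1) - 1*(-5) = (-3 + 2) + 5 = -1 + 5 = 4)
G(s, D) = -54/25 + D (G(s, D) = D + 9*(-3 + 9/5)/5 = D + (9/5)*(-6/5) = D - 54/25 = -54/25 + D)
G(X(2), 39) + 917 = (-54/25 + 39) + 917 = 921/25 + 917 = 23846/25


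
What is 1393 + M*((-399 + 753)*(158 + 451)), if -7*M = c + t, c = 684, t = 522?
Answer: -37140995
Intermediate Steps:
M = -1206/7 (M = -(684 + 522)/7 = -⅐*1206 = -1206/7 ≈ -172.29)
1393 + M*((-399 + 753)*(158 + 451)) = 1393 - 1206*(-399 + 753)*(158 + 451)/7 = 1393 - 426924*609/7 = 1393 - 1206/7*215586 = 1393 - 37142388 = -37140995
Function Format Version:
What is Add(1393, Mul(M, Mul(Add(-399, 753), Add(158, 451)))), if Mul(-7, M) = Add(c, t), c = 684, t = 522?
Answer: -37140995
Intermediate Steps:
M = Rational(-1206, 7) (M = Mul(Rational(-1, 7), Add(684, 522)) = Mul(Rational(-1, 7), 1206) = Rational(-1206, 7) ≈ -172.29)
Add(1393, Mul(M, Mul(Add(-399, 753), Add(158, 451)))) = Add(1393, Mul(Rational(-1206, 7), Mul(Add(-399, 753), Add(158, 451)))) = Add(1393, Mul(Rational(-1206, 7), Mul(354, 609))) = Add(1393, Mul(Rational(-1206, 7), 215586)) = Add(1393, -37142388) = -37140995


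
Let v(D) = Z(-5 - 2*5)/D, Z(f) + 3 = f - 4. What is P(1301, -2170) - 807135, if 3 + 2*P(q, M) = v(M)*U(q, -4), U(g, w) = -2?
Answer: -1751486227/2170 ≈ -8.0714e+5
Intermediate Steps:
Z(f) = -7 + f (Z(f) = -3 + (f - 4) = -3 + (-4 + f) = -7 + f)
v(D) = -22/D (v(D) = (-7 + (-5 - 2*5))/D = (-7 + (-5 - 10))/D = (-7 - 15)/D = -22/D)
P(q, M) = -3/2 + 22/M (P(q, M) = -3/2 + (-22/M*(-2))/2 = -3/2 + (44/M)/2 = -3/2 + 22/M)
P(1301, -2170) - 807135 = (-3/2 + 22/(-2170)) - 807135 = (-3/2 + 22*(-1/2170)) - 807135 = (-3/2 - 11/1085) - 807135 = -3277/2170 - 807135 = -1751486227/2170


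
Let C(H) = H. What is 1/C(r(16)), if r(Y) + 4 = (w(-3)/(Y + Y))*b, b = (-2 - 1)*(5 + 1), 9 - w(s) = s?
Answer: -4/43 ≈ -0.093023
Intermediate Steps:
w(s) = 9 - s
b = -18 (b = -3*6 = -18)
r(Y) = -4 - 108/Y (r(Y) = -4 + ((9 - 1*(-3))/(Y + Y))*(-18) = -4 + ((9 + 3)/((2*Y)))*(-18) = -4 + (12*(1/(2*Y)))*(-18) = -4 + (6/Y)*(-18) = -4 - 108/Y)
1/C(r(16)) = 1/(-4 - 108/16) = 1/(-4 - 108*1/16) = 1/(-4 - 27/4) = 1/(-43/4) = -4/43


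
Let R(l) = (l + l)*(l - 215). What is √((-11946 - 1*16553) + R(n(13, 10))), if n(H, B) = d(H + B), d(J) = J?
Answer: I*√37331 ≈ 193.21*I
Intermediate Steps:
n(H, B) = B + H (n(H, B) = H + B = B + H)
R(l) = 2*l*(-215 + l) (R(l) = (2*l)*(-215 + l) = 2*l*(-215 + l))
√((-11946 - 1*16553) + R(n(13, 10))) = √((-11946 - 1*16553) + 2*(10 + 13)*(-215 + (10 + 13))) = √((-11946 - 16553) + 2*23*(-215 + 23)) = √(-28499 + 2*23*(-192)) = √(-28499 - 8832) = √(-37331) = I*√37331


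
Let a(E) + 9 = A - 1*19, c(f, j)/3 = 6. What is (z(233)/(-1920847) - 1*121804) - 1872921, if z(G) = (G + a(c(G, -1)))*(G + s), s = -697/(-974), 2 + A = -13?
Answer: -1865970487746230/935452489 ≈ -1.9947e+6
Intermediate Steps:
A = -15 (A = -2 - 13 = -15)
c(f, j) = 18 (c(f, j) = 3*6 = 18)
a(E) = -43 (a(E) = -9 + (-15 - 1*19) = -9 + (-15 - 19) = -9 - 34 = -43)
s = 697/974 (s = -697*(-1/974) = 697/974 ≈ 0.71561)
z(G) = (-43 + G)*(697/974 + G) (z(G) = (G - 43)*(G + 697/974) = (-43 + G)*(697/974 + G))
(z(233)/(-1920847) - 1*121804) - 1872921 = ((-29971/974 + 233**2 - 41185/974*233)/(-1920847) - 1*121804) - 1872921 = ((-29971/974 + 54289 - 9596105/974)*(-1/1920847) - 121804) - 1872921 = ((21625705/487)*(-1/1920847) - 121804) - 1872921 = (-21625705/935452489 - 121804) - 1872921 = -113941876595861/935452489 - 1872921 = -1865970487746230/935452489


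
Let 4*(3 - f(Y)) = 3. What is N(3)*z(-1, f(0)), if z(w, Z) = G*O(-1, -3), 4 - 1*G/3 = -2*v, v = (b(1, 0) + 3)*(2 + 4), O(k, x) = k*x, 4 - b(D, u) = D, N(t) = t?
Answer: 2052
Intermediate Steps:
f(Y) = 9/4 (f(Y) = 3 - ¼*3 = 3 - ¾ = 9/4)
b(D, u) = 4 - D
v = 36 (v = ((4 - 1*1) + 3)*(2 + 4) = ((4 - 1) + 3)*6 = (3 + 3)*6 = 6*6 = 36)
G = 228 (G = 12 - (-6)*36 = 12 - 3*(-72) = 12 + 216 = 228)
z(w, Z) = 684 (z(w, Z) = 228*(-1*(-3)) = 228*3 = 684)
N(3)*z(-1, f(0)) = 3*684 = 2052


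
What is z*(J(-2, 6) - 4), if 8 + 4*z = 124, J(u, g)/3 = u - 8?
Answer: -986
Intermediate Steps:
J(u, g) = -24 + 3*u (J(u, g) = 3*(u - 8) = 3*(-8 + u) = -24 + 3*u)
z = 29 (z = -2 + (¼)*124 = -2 + 31 = 29)
z*(J(-2, 6) - 4) = 29*((-24 + 3*(-2)) - 4) = 29*((-24 - 6) - 4) = 29*(-30 - 4) = 29*(-34) = -986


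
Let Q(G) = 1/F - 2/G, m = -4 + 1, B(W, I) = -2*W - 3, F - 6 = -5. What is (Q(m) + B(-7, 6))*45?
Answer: 570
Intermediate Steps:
F = 1 (F = 6 - 5 = 1)
B(W, I) = -3 - 2*W
m = -3
Q(G) = 1 - 2/G (Q(G) = 1/1 - 2/G = 1*1 - 2/G = 1 - 2/G)
(Q(m) + B(-7, 6))*45 = ((-2 - 3)/(-3) + (-3 - 2*(-7)))*45 = (-⅓*(-5) + (-3 + 14))*45 = (5/3 + 11)*45 = (38/3)*45 = 570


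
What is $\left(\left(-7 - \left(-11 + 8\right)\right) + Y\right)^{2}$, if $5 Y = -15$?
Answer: $49$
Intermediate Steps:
$Y = -3$ ($Y = \frac{1}{5} \left(-15\right) = -3$)
$\left(\left(-7 - \left(-11 + 8\right)\right) + Y\right)^{2} = \left(\left(-7 - \left(-11 + 8\right)\right) - 3\right)^{2} = \left(\left(-7 - -3\right) - 3\right)^{2} = \left(\left(-7 + 3\right) - 3\right)^{2} = \left(-4 - 3\right)^{2} = \left(-7\right)^{2} = 49$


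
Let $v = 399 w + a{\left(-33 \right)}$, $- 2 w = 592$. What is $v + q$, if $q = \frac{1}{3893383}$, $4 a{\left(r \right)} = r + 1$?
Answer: $- \frac{459855252895}{3893383} \approx -1.1811 \cdot 10^{5}$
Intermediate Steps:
$w = -296$ ($w = \left(- \frac{1}{2}\right) 592 = -296$)
$a{\left(r \right)} = \frac{1}{4} + \frac{r}{4}$ ($a{\left(r \right)} = \frac{r + 1}{4} = \frac{1 + r}{4} = \frac{1}{4} + \frac{r}{4}$)
$q = \frac{1}{3893383} \approx 2.5685 \cdot 10^{-7}$
$v = -118112$ ($v = 399 \left(-296\right) + \left(\frac{1}{4} + \frac{1}{4} \left(-33\right)\right) = -118104 + \left(\frac{1}{4} - \frac{33}{4}\right) = -118104 - 8 = -118112$)
$v + q = -118112 + \frac{1}{3893383} = - \frac{459855252895}{3893383}$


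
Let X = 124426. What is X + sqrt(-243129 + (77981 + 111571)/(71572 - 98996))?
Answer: 124426 + I*sqrt(714283709442)/1714 ≈ 1.2443e+5 + 493.09*I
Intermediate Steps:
X + sqrt(-243129 + (77981 + 111571)/(71572 - 98996)) = 124426 + sqrt(-243129 + (77981 + 111571)/(71572 - 98996)) = 124426 + sqrt(-243129 + 189552/(-27424)) = 124426 + sqrt(-243129 + 189552*(-1/27424)) = 124426 + sqrt(-243129 - 11847/1714) = 124426 + sqrt(-416734953/1714) = 124426 + I*sqrt(714283709442)/1714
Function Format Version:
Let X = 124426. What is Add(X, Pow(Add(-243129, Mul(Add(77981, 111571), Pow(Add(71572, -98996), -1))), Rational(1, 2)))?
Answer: Add(124426, Mul(Rational(1, 1714), I, Pow(714283709442, Rational(1, 2)))) ≈ Add(1.2443e+5, Mul(493.09, I))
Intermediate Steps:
Add(X, Pow(Add(-243129, Mul(Add(77981, 111571), Pow(Add(71572, -98996), -1))), Rational(1, 2))) = Add(124426, Pow(Add(-243129, Mul(Add(77981, 111571), Pow(Add(71572, -98996), -1))), Rational(1, 2))) = Add(124426, Pow(Add(-243129, Mul(189552, Pow(-27424, -1))), Rational(1, 2))) = Add(124426, Pow(Add(-243129, Mul(189552, Rational(-1, 27424))), Rational(1, 2))) = Add(124426, Pow(Add(-243129, Rational(-11847, 1714)), Rational(1, 2))) = Add(124426, Pow(Rational(-416734953, 1714), Rational(1, 2))) = Add(124426, Mul(Rational(1, 1714), I, Pow(714283709442, Rational(1, 2))))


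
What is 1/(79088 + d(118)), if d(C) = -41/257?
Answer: 257/20325575 ≈ 1.2644e-5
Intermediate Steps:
d(C) = -41/257 (d(C) = -41*1/257 = -41/257)
1/(79088 + d(118)) = 1/(79088 - 41/257) = 1/(20325575/257) = 257/20325575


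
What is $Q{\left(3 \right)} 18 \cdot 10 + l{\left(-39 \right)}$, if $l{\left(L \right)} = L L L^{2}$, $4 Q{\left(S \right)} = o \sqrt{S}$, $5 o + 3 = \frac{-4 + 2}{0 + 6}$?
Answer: $2313441 - 30 \sqrt{3} \approx 2.3134 \cdot 10^{6}$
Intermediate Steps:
$o = - \frac{2}{3}$ ($o = - \frac{3}{5} + \frac{\left(-4 + 2\right) \frac{1}{0 + 6}}{5} = - \frac{3}{5} + \frac{\left(-2\right) \frac{1}{6}}{5} = - \frac{3}{5} + \frac{1}{5} \left(- \frac{1}{3}\right) = - \frac{3}{5} - \frac{1}{15} = - \frac{2}{3} \approx -0.66667$)
$Q{\left(S \right)} = - \frac{\sqrt{S}}{6}$ ($Q{\left(S \right)} = \frac{\left(- \frac{2}{3}\right) \sqrt{S}}{4} = - \frac{\sqrt{S}}{6}$)
$l{\left(L \right)} = L^{4}$ ($l{\left(L \right)} = L^{2} L^{2} = L^{4}$)
$Q{\left(3 \right)} 18 \cdot 10 + l{\left(-39 \right)} = - \frac{\sqrt{3}}{6} \cdot 18 \cdot 10 + \left(-39\right)^{4} = - 3 \sqrt{3} \cdot 10 + 2313441 = - 30 \sqrt{3} + 2313441 = 2313441 - 30 \sqrt{3}$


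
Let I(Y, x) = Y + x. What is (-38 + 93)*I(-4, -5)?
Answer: -495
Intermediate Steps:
(-38 + 93)*I(-4, -5) = (-38 + 93)*(-4 - 5) = 55*(-9) = -495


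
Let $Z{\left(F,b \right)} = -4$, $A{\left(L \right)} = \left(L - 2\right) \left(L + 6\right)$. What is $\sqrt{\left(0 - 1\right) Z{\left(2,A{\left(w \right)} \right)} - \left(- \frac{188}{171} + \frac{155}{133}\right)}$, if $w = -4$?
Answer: $\frac{\sqrt{626297}}{399} \approx 1.9834$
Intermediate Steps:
$A{\left(L \right)} = \left(-2 + L\right) \left(6 + L\right)$
$\sqrt{\left(0 - 1\right) Z{\left(2,A{\left(w \right)} \right)} - \left(- \frac{188}{171} + \frac{155}{133}\right)} = \sqrt{\left(0 - 1\right) \left(-4\right) - \left(- \frac{188}{171} + \frac{155}{133}\right)} = \sqrt{\left(-1\right) \left(-4\right) - \frac{79}{1197}} = \sqrt{4 + \left(\frac{188}{171} - \frac{155}{133}\right)} = \sqrt{4 - \frac{79}{1197}} = \sqrt{\frac{4709}{1197}} = \frac{\sqrt{626297}}{399}$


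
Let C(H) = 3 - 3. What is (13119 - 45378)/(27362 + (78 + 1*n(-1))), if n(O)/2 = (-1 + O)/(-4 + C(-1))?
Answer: -10753/9147 ≈ -1.1756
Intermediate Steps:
C(H) = 0
n(O) = 1/2 - O/2 (n(O) = 2*((-1 + O)/(-4 + 0)) = 2*((-1 + O)/(-4)) = 2*((-1 + O)*(-1/4)) = 2*(1/4 - O/4) = 1/2 - O/2)
(13119 - 45378)/(27362 + (78 + 1*n(-1))) = (13119 - 45378)/(27362 + (78 + 1*(1/2 - 1/2*(-1)))) = -32259/(27362 + (78 + 1*(1/2 + 1/2))) = -32259/(27362 + (78 + 1*1)) = -32259/(27362 + (78 + 1)) = -32259/(27362 + 79) = -32259/27441 = -32259*1/27441 = -10753/9147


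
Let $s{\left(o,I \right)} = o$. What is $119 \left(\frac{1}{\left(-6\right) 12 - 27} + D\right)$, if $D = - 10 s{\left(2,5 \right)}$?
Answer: $- \frac{235739}{99} \approx -2381.2$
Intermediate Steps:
$D = -20$ ($D = \left(-10\right) 2 = -20$)
$119 \left(\frac{1}{\left(-6\right) 12 - 27} + D\right) = 119 \left(\frac{1}{\left(-6\right) 12 - 27} - 20\right) = 119 \left(\frac{1}{-72 - 27} - 20\right) = 119 \left(\frac{1}{-99} - 20\right) = 119 \left(- \frac{1}{99} - 20\right) = 119 \left(- \frac{1981}{99}\right) = - \frac{235739}{99}$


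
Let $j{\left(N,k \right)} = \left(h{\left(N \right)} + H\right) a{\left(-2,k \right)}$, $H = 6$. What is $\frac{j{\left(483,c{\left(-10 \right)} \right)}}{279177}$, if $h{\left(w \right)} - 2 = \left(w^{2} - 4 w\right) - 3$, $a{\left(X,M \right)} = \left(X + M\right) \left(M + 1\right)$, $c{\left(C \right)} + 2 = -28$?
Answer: $\frac{214703936}{279177} \approx 769.06$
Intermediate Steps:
$c{\left(C \right)} = -30$ ($c{\left(C \right)} = -2 - 28 = -30$)
$a{\left(X,M \right)} = \left(1 + M\right) \left(M + X\right)$ ($a{\left(X,M \right)} = \left(M + X\right) \left(1 + M\right) = \left(1 + M\right) \left(M + X\right)$)
$h{\left(w \right)} = -1 + w^{2} - 4 w$ ($h{\left(w \right)} = 2 - \left(3 - w^{2} + 4 w\right) = -1 + w^{2} - 4 w$)
$j{\left(N,k \right)} = \left(-2 + k^{2} - k\right) \left(5 + N^{2} - 4 N\right)$ ($j{\left(N,k \right)} = \left(\left(-1 + N^{2} - 4 N\right) + 6\right) \left(k - 2 + k^{2} + k \left(-2\right)\right) = \left(5 + N^{2} - 4 N\right) \left(k - 2 + k^{2} - 2 k\right) = \left(5 + N^{2} - 4 N\right) \left(-2 + k^{2} - k\right) = \left(-2 + k^{2} - k\right) \left(5 + N^{2} - 4 N\right)$)
$\frac{j{\left(483,c{\left(-10 \right)} \right)}}{279177} = \frac{\left(-2 + \left(-30\right)^{2} - -30\right) \left(5 + 483^{2} - 1932\right)}{279177} = \left(-2 + 900 + 30\right) \left(5 + 233289 - 1932\right) \frac{1}{279177} = 928 \cdot 231362 \cdot \frac{1}{279177} = 214703936 \cdot \frac{1}{279177} = \frac{214703936}{279177}$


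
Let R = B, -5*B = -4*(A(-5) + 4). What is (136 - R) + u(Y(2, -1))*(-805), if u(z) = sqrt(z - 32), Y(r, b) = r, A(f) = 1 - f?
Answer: 128 - 805*I*sqrt(30) ≈ 128.0 - 4409.2*I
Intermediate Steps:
B = 8 (B = -(-4)*((1 - 1*(-5)) + 4)/5 = -(-4)*((1 + 5) + 4)/5 = -(-4)*(6 + 4)/5 = -(-4)*10/5 = -1/5*(-40) = 8)
u(z) = sqrt(-32 + z)
R = 8
(136 - R) + u(Y(2, -1))*(-805) = (136 - 1*8) + sqrt(-32 + 2)*(-805) = (136 - 8) + sqrt(-30)*(-805) = 128 + (I*sqrt(30))*(-805) = 128 - 805*I*sqrt(30)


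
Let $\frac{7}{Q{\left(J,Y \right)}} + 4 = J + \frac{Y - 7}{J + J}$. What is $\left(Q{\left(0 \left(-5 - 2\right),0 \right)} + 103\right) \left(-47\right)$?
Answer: $-4841$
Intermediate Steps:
$Q{\left(J,Y \right)} = \frac{7}{-4 + J + \frac{-7 + Y}{2 J}}$ ($Q{\left(J,Y \right)} = \frac{7}{-4 + \left(J + \frac{Y - 7}{J + J}\right)} = \frac{7}{-4 + \left(J + \frac{-7 + Y}{2 J}\right)} = \frac{7}{-4 + J + \frac{-7 + Y}{2 J}}$)
$\left(Q{\left(0 \left(-5 - 2\right),0 \right)} + 103\right) \left(-47\right) = \left(\frac{14 \cdot 0 \left(-5 - 2\right)}{-7 + 0 - 8 \cdot 0 \left(-5 - 2\right) + 2 \left(0 \left(-5 - 2\right)\right)^{2}} + 103\right) \left(-47\right) = \left(\frac{14 \cdot 0 \left(-7\right)}{-7 + 0 - 8 \cdot 0 \left(-7\right) + 2 \left(0 \left(-7\right)\right)^{2}} + 103\right) \left(-47\right) = \left(14 \cdot 0 \frac{1}{-7 + 0 - 0 + 2 \cdot 0^{2}} + 103\right) \left(-47\right) = \left(14 \cdot 0 \frac{1}{-7 + 0 + 0 + 2 \cdot 0} + 103\right) \left(-47\right) = \left(14 \cdot 0 \frac{1}{-7 + 0 + 0 + 0} + 103\right) \left(-47\right) = \left(14 \cdot 0 \frac{1}{-7} + 103\right) \left(-47\right) = \left(14 \cdot 0 \left(- \frac{1}{7}\right) + 103\right) \left(-47\right) = \left(0 + 103\right) \left(-47\right) = 103 \left(-47\right) = -4841$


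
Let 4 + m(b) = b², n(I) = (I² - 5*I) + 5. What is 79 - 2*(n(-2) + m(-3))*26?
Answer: -1169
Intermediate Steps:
n(I) = 5 + I² - 5*I
m(b) = -4 + b²
79 - 2*(n(-2) + m(-3))*26 = 79 - 2*((5 + (-2)² - 5*(-2)) + (-4 + (-3)²))*26 = 79 - 2*((5 + 4 + 10) + (-4 + 9))*26 = 79 - 2*(19 + 5)*26 = 79 - 2*24*26 = 79 - 48*26 = 79 - 1248 = -1169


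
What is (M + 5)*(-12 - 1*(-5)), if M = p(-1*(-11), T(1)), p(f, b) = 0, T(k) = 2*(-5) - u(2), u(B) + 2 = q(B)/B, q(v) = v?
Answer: -35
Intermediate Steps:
u(B) = -1 (u(B) = -2 + B/B = -2 + 1 = -1)
T(k) = -9 (T(k) = 2*(-5) - 1*(-1) = -10 + 1 = -9)
M = 0
(M + 5)*(-12 - 1*(-5)) = (0 + 5)*(-12 - 1*(-5)) = 5*(-12 + 5) = 5*(-7) = -35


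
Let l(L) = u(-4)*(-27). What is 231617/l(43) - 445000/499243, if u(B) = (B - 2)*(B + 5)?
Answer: 115561075931/80877366 ≈ 1428.8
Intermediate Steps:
u(B) = (-2 + B)*(5 + B)
l(L) = 162 (l(L) = (-10 + (-4)² + 3*(-4))*(-27) = (-10 + 16 - 12)*(-27) = -6*(-27) = 162)
231617/l(43) - 445000/499243 = 231617/162 - 445000/499243 = 115561075931/80877366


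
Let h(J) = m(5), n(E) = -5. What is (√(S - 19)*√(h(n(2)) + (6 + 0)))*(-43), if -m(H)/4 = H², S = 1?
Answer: 258*√47 ≈ 1768.8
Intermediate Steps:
m(H) = -4*H²
h(J) = -100 (h(J) = -4*5² = -4*25 = -100)
(√(S - 19)*√(h(n(2)) + (6 + 0)))*(-43) = (√(1 - 19)*√(-100 + (6 + 0)))*(-43) = (√(-18)*√(-100 + 6))*(-43) = ((3*I*√2)*√(-94))*(-43) = ((3*I*√2)*(I*√94))*(-43) = -6*√47*(-43) = 258*√47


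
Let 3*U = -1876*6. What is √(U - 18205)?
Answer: I*√21957 ≈ 148.18*I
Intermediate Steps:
U = -3752 (U = (-1876*6)/3 = (⅓)*(-11256) = -3752)
√(U - 18205) = √(-3752 - 18205) = √(-21957) = I*√21957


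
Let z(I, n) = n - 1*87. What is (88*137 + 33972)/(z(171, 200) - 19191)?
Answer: -23014/9539 ≈ -2.4126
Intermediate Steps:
z(I, n) = -87 + n (z(I, n) = n - 87 = -87 + n)
(88*137 + 33972)/(z(171, 200) - 19191) = (88*137 + 33972)/((-87 + 200) - 19191) = (12056 + 33972)/(113 - 19191) = 46028/(-19078) = 46028*(-1/19078) = -23014/9539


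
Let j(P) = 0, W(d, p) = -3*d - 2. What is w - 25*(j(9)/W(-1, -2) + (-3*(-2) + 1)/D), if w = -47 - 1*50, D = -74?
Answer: -7003/74 ≈ -94.635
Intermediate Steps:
W(d, p) = -2 - 3*d
w = -97 (w = -47 - 50 = -97)
w - 25*(j(9)/W(-1, -2) + (-3*(-2) + 1)/D) = -97 - 25*(0/(-2 - 3*(-1)) + (-3*(-2) + 1)/(-74)) = -97 - 25*(0/(-2 + 3) + (6 + 1)*(-1/74)) = -97 - 25*(0/1 + 7*(-1/74)) = -97 - 25*(0*1 - 7/74) = -97 - 25*(0 - 7/74) = -97 - 25*(-7/74) = -97 + 175/74 = -7003/74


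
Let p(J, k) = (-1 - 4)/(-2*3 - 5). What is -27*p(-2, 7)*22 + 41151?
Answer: 40881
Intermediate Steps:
p(J, k) = 5/11 (p(J, k) = -5/(-6 - 5) = -5/(-11) = -5*(-1/11) = 5/11)
-27*p(-2, 7)*22 + 41151 = -27*5/11*22 + 41151 = -135/11*22 + 41151 = -270 + 41151 = 40881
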